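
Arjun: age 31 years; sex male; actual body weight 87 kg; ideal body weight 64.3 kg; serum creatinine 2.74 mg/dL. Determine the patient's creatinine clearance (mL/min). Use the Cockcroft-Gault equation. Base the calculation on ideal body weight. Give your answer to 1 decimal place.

35.5 mL/min

CrCl = (140 − 31) × 64.3 / (72 × 2.74) = 7008.7 / 197.28 ≈ 35.5 mL/min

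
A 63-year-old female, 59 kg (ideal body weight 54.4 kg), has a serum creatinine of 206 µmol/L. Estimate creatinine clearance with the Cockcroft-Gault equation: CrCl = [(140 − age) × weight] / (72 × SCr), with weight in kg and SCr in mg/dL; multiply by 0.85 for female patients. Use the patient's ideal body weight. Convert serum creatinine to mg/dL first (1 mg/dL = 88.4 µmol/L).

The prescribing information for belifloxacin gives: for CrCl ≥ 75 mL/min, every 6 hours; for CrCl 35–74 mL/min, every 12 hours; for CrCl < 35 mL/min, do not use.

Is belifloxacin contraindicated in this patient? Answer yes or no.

yes

SCr = 206 / 88.4 = 2.33 mg/dL
CrCl = (140 − 63) × 54.4 / (72 × 2.33) × 0.85 = 4188.8 / 167.76 × 0.85 ≈ 21.2 mL/min
CrCl ≈ 21 mL/min, which is < 35 mL/min.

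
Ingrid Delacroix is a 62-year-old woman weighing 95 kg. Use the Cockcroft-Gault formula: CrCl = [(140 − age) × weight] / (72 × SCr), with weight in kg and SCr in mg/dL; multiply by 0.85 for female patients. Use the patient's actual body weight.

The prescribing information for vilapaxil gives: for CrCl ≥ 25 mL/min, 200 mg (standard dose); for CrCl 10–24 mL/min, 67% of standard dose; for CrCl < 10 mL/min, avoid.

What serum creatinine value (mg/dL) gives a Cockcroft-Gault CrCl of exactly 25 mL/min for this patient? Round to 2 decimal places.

Standard dose requires CrCl ≥ 25 mL/min.
Set (140 − 62) × 95 × 0.85 / (72 × SCr) = 25
SCr = (140 − 62) × 95 × 0.85 / (72 × 25) = 3.499 mg/dL

3.50 mg/dL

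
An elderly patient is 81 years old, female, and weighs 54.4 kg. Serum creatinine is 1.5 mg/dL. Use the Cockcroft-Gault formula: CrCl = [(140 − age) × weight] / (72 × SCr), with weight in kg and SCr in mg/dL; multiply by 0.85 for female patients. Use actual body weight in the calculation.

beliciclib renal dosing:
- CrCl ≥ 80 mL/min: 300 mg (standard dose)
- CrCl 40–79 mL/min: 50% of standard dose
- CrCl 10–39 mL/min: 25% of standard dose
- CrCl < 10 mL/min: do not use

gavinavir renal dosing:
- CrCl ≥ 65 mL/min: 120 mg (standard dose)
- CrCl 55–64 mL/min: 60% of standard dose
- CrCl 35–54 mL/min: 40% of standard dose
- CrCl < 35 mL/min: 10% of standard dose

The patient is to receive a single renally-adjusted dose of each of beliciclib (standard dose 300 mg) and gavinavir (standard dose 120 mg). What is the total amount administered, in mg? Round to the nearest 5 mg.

CrCl = (140 − 81) × 54.4 / (72 × 1.5) × 0.85 = 3209.6 / 108.00 × 0.85 ≈ 25.3 mL/min
CrCl ≈ 25 mL/min.
beliciclib: 10–39 mL/min → 25% of 300 mg = 75 mg.
gavinavir: < 35 mL/min → 10% of 120 mg = 12 mg.
Total = 75 + 12 = 87 mg.

85 mg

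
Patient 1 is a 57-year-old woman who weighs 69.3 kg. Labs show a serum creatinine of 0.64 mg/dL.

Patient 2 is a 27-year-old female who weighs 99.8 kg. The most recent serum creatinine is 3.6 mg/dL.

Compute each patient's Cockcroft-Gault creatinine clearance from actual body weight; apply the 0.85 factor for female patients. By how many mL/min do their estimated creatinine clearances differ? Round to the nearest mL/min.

Patient 1: CrCl = (140 − 57) × 69.3 / (72 × 0.64) × 0.85 = 5751.9 / 46.08 × 0.85 ≈ 106.1 mL/min
Patient 2: CrCl = (140 − 27) × 99.8 / (72 × 3.6) × 0.85 = 11277.4 / 259.20 × 0.85 ≈ 37.0 mL/min
|106.1 − 37.0| = 69.1 mL/min

69 mL/min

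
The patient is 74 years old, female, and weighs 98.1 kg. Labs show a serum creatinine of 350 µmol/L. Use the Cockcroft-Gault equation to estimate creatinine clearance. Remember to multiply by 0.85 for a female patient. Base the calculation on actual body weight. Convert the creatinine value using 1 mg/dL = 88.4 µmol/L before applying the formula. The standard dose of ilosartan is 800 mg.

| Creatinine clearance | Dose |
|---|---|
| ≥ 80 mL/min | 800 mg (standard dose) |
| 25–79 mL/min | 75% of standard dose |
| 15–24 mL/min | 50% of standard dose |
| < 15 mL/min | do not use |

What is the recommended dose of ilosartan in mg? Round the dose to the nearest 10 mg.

SCr = 350 / 88.4 = 3.959 mg/dL
CrCl = (140 − 74) × 98.1 / (72 × 3.959) × 0.85 = 6474.6 / 285.05 × 0.85 ≈ 19.3 mL/min
CrCl ≈ 19 mL/min → bracket 15–24 mL/min.
50% of 800 mg = 400 mg

400 mg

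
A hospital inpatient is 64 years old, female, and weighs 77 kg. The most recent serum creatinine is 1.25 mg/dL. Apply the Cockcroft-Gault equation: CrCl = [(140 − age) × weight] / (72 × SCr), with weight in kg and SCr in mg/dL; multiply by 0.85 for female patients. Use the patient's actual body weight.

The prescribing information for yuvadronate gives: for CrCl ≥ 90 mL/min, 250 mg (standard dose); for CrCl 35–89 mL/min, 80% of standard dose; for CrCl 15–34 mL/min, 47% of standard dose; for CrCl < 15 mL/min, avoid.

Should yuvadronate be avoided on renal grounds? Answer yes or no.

no

CrCl = (140 − 64) × 77 / (72 × 1.25) × 0.85 = 5852.0 / 90.00 × 0.85 ≈ 55.3 mL/min
CrCl ≈ 55 mL/min, which is ≥ 15 mL/min.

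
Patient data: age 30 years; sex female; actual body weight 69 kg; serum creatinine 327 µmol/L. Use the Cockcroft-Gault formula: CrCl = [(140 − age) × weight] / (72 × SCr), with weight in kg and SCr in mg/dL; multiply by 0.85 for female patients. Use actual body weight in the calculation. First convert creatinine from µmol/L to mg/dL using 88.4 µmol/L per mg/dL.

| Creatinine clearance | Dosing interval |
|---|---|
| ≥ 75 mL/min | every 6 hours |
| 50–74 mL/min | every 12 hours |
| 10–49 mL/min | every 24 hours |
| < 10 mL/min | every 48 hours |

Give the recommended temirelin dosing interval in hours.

SCr = 327 / 88.4 = 3.699 mg/dL
CrCl = (140 − 30) × 69 / (72 × 3.699) × 0.85 = 7590.0 / 266.33 × 0.85 ≈ 24.2 mL/min
CrCl ≈ 24 mL/min → bracket 10–49 mL/min → every 24 hours.

every 24 hours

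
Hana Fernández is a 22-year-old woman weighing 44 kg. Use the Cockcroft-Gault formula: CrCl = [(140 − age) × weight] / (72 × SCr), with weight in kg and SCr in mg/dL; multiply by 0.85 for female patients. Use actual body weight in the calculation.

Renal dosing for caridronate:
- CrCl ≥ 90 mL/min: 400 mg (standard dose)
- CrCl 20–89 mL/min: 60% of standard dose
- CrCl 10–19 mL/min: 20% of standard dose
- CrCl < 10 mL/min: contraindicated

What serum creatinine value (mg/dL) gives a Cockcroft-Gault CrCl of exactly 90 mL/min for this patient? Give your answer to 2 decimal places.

0.68 mg/dL

Standard dose requires CrCl ≥ 90 mL/min.
Set (140 − 22) × 44 × 0.85 / (72 × SCr) = 90
SCr = (140 − 22) × 44 × 0.85 / (72 × 90) = 0.681 mg/dL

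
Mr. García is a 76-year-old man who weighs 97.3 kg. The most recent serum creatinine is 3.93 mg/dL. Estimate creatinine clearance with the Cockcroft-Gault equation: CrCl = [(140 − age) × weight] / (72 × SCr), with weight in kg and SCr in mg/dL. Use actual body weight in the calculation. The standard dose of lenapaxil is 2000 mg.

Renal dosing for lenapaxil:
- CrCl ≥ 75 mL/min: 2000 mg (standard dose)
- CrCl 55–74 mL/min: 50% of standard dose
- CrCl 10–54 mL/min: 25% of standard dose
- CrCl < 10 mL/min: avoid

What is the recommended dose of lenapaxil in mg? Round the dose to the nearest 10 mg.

CrCl = (140 − 76) × 97.3 / (72 × 3.93) = 6227.2 / 282.96 ≈ 22.0 mL/min
CrCl ≈ 22 mL/min → bracket 10–54 mL/min.
25% of 2000 mg = 500 mg

500 mg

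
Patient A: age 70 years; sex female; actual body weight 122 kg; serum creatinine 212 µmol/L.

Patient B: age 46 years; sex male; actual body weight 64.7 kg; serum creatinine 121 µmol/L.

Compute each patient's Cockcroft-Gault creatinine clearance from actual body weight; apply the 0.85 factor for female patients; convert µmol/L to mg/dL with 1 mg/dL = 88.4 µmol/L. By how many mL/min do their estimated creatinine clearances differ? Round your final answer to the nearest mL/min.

Patient A: SCr = 212 / 88.4 = 2.398 mg/dL
Patient A: CrCl = (140 − 70) × 122 / (72 × 2.398) × 0.85 = 8540.0 / 172.66 × 0.85 ≈ 42.0 mL/min
Patient B: SCr = 121 / 88.4 = 1.369 mg/dL
Patient B: CrCl = (140 − 46) × 64.7 / (72 × 1.369) = 6081.8 / 98.57 ≈ 61.7 mL/min
|42.0 − 61.7| = 19.7 mL/min

20 mL/min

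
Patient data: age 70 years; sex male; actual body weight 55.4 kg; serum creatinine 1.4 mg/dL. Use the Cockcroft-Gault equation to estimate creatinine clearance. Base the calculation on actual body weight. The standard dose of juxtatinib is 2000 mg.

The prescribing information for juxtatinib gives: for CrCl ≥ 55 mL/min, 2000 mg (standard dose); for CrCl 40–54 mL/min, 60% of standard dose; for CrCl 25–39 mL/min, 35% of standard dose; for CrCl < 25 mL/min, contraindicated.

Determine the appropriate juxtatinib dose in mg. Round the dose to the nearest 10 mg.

700 mg

CrCl = (140 − 70) × 55.4 / (72 × 1.4) = 3878.0 / 100.80 ≈ 38.5 mL/min
CrCl ≈ 38 mL/min → bracket 25–39 mL/min.
35% of 2000 mg = 700 mg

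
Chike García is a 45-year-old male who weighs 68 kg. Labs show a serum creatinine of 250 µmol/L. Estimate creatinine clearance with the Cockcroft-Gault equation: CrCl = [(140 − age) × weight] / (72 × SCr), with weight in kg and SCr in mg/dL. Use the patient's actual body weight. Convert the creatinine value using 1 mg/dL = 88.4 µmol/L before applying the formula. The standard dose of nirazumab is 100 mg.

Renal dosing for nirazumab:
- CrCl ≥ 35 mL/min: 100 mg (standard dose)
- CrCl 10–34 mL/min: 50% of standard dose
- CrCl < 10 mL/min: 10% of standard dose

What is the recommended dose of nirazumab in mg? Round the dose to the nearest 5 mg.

50 mg

SCr = 250 / 88.4 = 2.828 mg/dL
CrCl = (140 − 45) × 68 / (72 × 2.828) = 6460.0 / 203.62 ≈ 31.7 mL/min
CrCl ≈ 32 mL/min → bracket 10–34 mL/min.
50% of 100 mg = 50 mg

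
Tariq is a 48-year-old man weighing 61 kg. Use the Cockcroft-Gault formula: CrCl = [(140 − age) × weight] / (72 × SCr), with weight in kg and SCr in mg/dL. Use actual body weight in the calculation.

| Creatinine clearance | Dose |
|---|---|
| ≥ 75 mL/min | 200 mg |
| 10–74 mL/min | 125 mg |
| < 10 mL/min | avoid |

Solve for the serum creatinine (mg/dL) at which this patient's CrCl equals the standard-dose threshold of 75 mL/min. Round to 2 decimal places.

Standard dose requires CrCl ≥ 75 mL/min.
Set (140 − 48) × 61 / (72 × SCr) = 75
SCr = (140 − 48) × 61 / (72 × 75) = 1.039 mg/dL

1.04 mg/dL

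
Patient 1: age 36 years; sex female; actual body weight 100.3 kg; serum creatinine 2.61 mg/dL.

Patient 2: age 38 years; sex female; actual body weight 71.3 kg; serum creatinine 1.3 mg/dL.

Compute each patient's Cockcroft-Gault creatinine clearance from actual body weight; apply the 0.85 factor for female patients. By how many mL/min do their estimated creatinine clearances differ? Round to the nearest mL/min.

Patient 1: CrCl = (140 − 36) × 100.3 / (72 × 2.61) × 0.85 = 10431.2 / 187.92 × 0.85 ≈ 47.2 mL/min
Patient 2: CrCl = (140 − 38) × 71.3 / (72 × 1.3) × 0.85 = 7272.6 / 93.60 × 0.85 ≈ 66.0 mL/min
|47.2 − 66.0| = 18.8 mL/min

19 mL/min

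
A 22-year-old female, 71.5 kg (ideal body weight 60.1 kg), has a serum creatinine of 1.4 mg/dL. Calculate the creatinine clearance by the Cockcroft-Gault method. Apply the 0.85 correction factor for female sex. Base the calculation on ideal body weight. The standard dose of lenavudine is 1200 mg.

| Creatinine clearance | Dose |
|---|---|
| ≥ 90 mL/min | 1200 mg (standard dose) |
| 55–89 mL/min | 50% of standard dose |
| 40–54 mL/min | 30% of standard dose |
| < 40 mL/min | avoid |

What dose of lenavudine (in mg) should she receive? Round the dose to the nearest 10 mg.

600 mg

CrCl = (140 − 22) × 60.1 / (72 × 1.4) × 0.85 = 7091.8 / 100.80 × 0.85 ≈ 59.8 mL/min
CrCl ≈ 60 mL/min → bracket 55–89 mL/min.
50% of 1200 mg = 600 mg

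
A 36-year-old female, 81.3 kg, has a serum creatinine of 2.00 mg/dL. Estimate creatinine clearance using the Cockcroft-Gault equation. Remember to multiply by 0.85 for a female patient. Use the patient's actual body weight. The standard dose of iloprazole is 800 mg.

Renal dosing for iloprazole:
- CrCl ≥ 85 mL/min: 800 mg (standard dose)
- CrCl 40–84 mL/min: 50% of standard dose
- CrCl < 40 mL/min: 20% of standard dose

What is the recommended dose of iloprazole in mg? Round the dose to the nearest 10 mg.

400 mg

CrCl = (140 − 36) × 81.3 / (72 × 2) × 0.85 = 8455.2 / 144.00 × 0.85 ≈ 49.9 mL/min
CrCl ≈ 50 mL/min → bracket 40–84 mL/min.
50% of 800 mg = 400 mg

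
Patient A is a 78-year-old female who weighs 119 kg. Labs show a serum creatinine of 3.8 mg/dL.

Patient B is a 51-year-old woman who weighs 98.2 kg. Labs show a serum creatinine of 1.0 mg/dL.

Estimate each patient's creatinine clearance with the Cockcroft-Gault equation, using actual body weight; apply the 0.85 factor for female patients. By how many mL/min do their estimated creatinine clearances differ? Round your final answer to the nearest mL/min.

Patient A: CrCl = (140 − 78) × 119 / (72 × 3.8) × 0.85 = 7378.0 / 273.60 × 0.85 ≈ 22.9 mL/min
Patient B: CrCl = (140 − 51) × 98.2 / (72 × 1) × 0.85 = 8739.8 / 72.00 × 0.85 ≈ 103.2 mL/min
|22.9 − 103.2| = 80.3 mL/min

80 mL/min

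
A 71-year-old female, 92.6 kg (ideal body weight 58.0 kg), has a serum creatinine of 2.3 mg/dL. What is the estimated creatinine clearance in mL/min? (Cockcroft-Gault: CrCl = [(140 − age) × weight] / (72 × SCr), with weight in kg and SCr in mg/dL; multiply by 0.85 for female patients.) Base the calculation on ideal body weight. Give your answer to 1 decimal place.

20.5 mL/min

CrCl = (140 − 71) × 58 / (72 × 2.3) × 0.85 = 4002.0 / 165.60 × 0.85 ≈ 20.5 mL/min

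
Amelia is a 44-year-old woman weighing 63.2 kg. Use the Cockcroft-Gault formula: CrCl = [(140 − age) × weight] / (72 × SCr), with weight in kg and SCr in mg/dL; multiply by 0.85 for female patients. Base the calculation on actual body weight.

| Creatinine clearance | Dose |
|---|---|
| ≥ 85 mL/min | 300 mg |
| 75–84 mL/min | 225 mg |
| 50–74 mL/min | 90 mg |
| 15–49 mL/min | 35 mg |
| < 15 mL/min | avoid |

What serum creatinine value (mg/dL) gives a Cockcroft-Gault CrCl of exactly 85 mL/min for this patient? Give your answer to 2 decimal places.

0.84 mg/dL

Standard dose requires CrCl ≥ 85 mL/min.
Set (140 − 44) × 63.2 × 0.85 / (72 × SCr) = 85
SCr = (140 − 44) × 63.2 × 0.85 / (72 × 85) = 0.843 mg/dL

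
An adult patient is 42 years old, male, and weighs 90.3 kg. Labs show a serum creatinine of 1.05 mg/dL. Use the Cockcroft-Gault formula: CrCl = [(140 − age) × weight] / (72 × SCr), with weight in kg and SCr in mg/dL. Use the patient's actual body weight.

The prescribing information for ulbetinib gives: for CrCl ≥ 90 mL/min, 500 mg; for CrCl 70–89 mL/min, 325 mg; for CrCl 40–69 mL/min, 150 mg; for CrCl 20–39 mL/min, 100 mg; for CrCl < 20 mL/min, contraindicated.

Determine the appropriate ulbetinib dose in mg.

500 mg

CrCl = (140 − 42) × 90.3 / (72 × 1.05) = 8849.4 / 75.60 ≈ 117.1 mL/min
CrCl ≈ 117 mL/min → bracket ≥ 90 mL/min.
Dose for this bracket: 500 mg.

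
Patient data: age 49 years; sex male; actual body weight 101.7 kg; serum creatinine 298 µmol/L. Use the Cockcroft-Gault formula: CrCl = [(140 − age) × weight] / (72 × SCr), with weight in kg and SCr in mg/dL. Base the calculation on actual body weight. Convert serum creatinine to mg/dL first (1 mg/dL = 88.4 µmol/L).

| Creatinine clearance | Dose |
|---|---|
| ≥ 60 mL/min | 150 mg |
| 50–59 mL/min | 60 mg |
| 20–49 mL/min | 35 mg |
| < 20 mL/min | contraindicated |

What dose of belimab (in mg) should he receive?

SCr = 298 / 88.4 = 3.371 mg/dL
CrCl = (140 − 49) × 101.7 / (72 × 3.371) = 9254.7 / 242.71 ≈ 38.1 mL/min
CrCl ≈ 38 mL/min → bracket 20–49 mL/min.
Dose for this bracket: 35 mg.

35 mg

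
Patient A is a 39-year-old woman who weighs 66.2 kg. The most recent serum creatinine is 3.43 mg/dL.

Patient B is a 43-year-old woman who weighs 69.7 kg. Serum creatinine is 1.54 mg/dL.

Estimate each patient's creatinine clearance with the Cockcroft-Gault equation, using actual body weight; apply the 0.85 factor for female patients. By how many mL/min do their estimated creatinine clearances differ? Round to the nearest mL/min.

Patient A: CrCl = (140 − 39) × 66.2 / (72 × 3.43) × 0.85 = 6686.2 / 246.96 × 0.85 ≈ 23.0 mL/min
Patient B: CrCl = (140 − 43) × 69.7 / (72 × 1.54) × 0.85 = 6760.9 / 110.88 × 0.85 ≈ 51.8 mL/min
|23.0 − 51.8| = 28.8 mL/min

29 mL/min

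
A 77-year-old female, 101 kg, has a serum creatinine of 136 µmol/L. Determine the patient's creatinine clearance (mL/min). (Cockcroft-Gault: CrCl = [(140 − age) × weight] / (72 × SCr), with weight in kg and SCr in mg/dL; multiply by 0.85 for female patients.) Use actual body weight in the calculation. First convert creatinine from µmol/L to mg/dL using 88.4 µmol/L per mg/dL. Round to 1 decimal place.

SCr = 136 / 88.4 = 1.538 mg/dL
CrCl = (140 − 77) × 101 / (72 × 1.538) × 0.85 = 6363.0 / 110.74 × 0.85 ≈ 48.8 mL/min

48.8 mL/min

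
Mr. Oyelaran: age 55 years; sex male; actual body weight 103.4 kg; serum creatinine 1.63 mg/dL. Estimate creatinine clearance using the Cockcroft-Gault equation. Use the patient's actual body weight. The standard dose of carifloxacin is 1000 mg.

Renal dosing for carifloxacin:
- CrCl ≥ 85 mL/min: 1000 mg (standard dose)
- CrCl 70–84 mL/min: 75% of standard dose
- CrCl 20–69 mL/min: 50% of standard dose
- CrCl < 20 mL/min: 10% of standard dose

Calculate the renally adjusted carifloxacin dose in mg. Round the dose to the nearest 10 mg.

CrCl = (140 − 55) × 103.4 / (72 × 1.63) = 8789.0 / 117.36 ≈ 74.9 mL/min
CrCl ≈ 75 mL/min → bracket 70–84 mL/min.
75% of 1000 mg = 750 mg

750 mg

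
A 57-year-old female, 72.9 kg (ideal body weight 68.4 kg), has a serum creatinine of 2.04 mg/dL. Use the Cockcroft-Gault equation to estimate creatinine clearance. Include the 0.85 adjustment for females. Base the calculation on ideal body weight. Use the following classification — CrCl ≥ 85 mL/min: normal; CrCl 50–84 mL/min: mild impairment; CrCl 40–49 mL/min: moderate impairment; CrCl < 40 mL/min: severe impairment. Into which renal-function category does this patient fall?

severe impairment

CrCl = (140 − 57) × 68.4 / (72 × 2.04) × 0.85 = 5677.2 / 146.88 × 0.85 ≈ 32.9 mL/min
33 mL/min falls in the 'severe impairment' range.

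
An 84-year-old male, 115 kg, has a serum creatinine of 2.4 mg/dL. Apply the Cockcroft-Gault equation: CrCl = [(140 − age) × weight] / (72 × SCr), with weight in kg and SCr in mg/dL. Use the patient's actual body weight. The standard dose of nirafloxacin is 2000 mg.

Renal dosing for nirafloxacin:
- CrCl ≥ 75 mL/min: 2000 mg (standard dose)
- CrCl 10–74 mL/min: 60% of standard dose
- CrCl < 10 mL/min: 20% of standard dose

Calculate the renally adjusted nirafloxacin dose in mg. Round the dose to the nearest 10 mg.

1200 mg

CrCl = (140 − 84) × 115 / (72 × 2.4) = 6440.0 / 172.80 ≈ 37.3 mL/min
CrCl ≈ 37 mL/min → bracket 10–74 mL/min.
60% of 2000 mg = 1200 mg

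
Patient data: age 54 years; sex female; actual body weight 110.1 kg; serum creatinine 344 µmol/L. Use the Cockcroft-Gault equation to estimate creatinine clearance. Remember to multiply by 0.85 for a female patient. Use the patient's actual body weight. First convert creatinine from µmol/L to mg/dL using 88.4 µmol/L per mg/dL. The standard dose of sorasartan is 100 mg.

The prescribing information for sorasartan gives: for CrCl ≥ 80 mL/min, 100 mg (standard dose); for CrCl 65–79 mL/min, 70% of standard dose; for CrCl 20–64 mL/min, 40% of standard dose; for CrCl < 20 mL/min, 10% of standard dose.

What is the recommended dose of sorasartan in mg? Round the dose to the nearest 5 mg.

40 mg

SCr = 344 / 88.4 = 3.891 mg/dL
CrCl = (140 − 54) × 110.1 / (72 × 3.891) × 0.85 = 9468.6 / 280.15 × 0.85 ≈ 28.7 mL/min
CrCl ≈ 29 mL/min → bracket 20–64 mL/min.
40% of 100 mg = 40 mg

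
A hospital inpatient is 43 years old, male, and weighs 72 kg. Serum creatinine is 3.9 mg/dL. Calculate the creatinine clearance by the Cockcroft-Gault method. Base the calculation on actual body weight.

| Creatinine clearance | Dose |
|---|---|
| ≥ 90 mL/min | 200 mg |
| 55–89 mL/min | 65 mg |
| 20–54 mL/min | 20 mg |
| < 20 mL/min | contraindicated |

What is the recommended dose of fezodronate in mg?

20 mg

CrCl = (140 − 43) × 72 / (72 × 3.9) = 6984.0 / 280.80 ≈ 24.9 mL/min
CrCl ≈ 25 mL/min → bracket 20–54 mL/min.
Dose for this bracket: 20 mg.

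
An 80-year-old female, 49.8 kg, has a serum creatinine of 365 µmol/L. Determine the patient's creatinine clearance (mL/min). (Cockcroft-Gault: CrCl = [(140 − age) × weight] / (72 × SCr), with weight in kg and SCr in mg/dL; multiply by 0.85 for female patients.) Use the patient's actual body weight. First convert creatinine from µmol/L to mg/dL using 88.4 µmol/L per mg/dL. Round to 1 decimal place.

SCr = 365 / 88.4 = 4.129 mg/dL
CrCl = (140 − 80) × 49.8 / (72 × 4.129) × 0.85 = 2988.0 / 297.29 × 0.85 ≈ 8.5 mL/min

8.5 mL/min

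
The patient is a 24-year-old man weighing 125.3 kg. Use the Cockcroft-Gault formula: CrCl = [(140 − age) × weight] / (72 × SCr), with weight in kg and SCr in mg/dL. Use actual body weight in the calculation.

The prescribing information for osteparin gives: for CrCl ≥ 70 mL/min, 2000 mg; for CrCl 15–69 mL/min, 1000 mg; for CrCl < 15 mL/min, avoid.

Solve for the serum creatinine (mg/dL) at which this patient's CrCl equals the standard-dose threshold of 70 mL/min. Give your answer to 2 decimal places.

Standard dose requires CrCl ≥ 70 mL/min.
Set (140 − 24) × 125.3 / (72 × SCr) = 70
SCr = (140 − 24) × 125.3 / (72 × 70) = 2.884 mg/dL

2.88 mg/dL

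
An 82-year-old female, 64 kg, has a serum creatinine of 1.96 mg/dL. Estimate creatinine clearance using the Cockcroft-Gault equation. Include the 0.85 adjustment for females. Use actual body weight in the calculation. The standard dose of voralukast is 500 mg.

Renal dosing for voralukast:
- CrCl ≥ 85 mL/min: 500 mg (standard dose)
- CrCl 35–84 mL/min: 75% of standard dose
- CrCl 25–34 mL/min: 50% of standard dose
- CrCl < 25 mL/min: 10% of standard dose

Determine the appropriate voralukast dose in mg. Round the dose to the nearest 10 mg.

50 mg

CrCl = (140 − 82) × 64 / (72 × 1.96) × 0.85 = 3712.0 / 141.12 × 0.85 ≈ 22.4 mL/min
CrCl ≈ 22 mL/min → bracket < 25 mL/min.
10% of 500 mg = 50 mg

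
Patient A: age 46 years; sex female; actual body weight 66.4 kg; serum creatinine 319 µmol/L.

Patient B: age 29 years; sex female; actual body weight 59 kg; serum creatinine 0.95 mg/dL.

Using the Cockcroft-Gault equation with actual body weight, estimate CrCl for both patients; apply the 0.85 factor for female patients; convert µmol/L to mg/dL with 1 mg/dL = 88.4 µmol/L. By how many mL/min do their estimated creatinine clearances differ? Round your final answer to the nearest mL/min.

Patient A: SCr = 319 / 88.4 = 3.609 mg/dL
Patient A: CrCl = (140 − 46) × 66.4 / (72 × 3.609) × 0.85 = 6241.6 / 259.85 × 0.85 ≈ 20.4 mL/min
Patient B: CrCl = (140 − 29) × 59 / (72 × 0.95) × 0.85 = 6549.0 / 68.40 × 0.85 ≈ 81.4 mL/min
|20.4 − 81.4| = 61.0 mL/min

61 mL/min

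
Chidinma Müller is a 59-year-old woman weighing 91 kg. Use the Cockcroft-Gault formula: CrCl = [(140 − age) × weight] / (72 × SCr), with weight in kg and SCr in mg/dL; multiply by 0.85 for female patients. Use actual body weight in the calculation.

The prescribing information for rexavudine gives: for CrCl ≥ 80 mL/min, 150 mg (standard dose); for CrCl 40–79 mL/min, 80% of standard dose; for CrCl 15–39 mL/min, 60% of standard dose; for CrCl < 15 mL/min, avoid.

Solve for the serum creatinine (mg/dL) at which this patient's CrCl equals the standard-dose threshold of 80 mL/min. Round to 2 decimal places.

Standard dose requires CrCl ≥ 80 mL/min.
Set (140 − 59) × 91 × 0.85 / (72 × SCr) = 80
SCr = (140 − 59) × 91 × 0.85 / (72 × 80) = 1.088 mg/dL

1.09 mg/dL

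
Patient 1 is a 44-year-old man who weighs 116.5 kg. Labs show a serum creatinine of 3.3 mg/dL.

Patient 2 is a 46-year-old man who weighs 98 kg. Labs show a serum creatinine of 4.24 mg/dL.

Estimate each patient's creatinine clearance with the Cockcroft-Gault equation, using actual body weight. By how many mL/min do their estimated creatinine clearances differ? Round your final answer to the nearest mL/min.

Patient 1: CrCl = (140 − 44) × 116.5 / (72 × 3.3) = 11184.0 / 237.60 ≈ 47.1 mL/min
Patient 2: CrCl = (140 − 46) × 98 / (72 × 4.24) = 9212.0 / 305.28 ≈ 30.2 mL/min
|47.1 − 30.2| = 16.9 mL/min

17 mL/min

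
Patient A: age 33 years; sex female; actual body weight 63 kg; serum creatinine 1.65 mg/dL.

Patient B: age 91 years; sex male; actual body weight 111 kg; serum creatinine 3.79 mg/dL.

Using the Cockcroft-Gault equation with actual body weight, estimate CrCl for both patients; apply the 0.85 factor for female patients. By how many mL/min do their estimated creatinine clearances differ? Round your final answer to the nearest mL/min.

Patient A: CrCl = (140 − 33) × 63 / (72 × 1.65) × 0.85 = 6741.0 / 118.80 × 0.85 ≈ 48.2 mL/min
Patient B: CrCl = (140 − 91) × 111 / (72 × 3.79) = 5439.0 / 272.88 ≈ 19.9 mL/min
|48.2 − 19.9| = 28.3 mL/min

28 mL/min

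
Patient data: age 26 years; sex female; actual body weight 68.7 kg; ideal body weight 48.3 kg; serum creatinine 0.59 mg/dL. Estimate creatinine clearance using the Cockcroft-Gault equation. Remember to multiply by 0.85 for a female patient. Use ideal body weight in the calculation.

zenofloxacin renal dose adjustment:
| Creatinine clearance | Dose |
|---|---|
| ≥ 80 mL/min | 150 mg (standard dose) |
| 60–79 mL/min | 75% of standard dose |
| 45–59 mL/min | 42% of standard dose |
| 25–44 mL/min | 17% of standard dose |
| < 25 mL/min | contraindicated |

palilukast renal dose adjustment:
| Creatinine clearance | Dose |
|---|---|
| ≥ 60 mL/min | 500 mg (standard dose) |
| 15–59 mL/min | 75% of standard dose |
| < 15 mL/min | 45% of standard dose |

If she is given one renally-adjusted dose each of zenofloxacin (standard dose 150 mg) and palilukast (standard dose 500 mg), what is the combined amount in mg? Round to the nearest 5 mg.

650 mg

CrCl = (140 − 26) × 48.3 / (72 × 0.59) × 0.85 = 5506.2 / 42.48 × 0.85 ≈ 110.2 mL/min
CrCl ≈ 110 mL/min.
zenofloxacin: ≥ 80 mL/min → 100% of 150 mg = 150 mg.
palilukast: ≥ 60 mL/min → 100% of 500 mg = 500 mg.
Total = 150 + 500 = 650 mg.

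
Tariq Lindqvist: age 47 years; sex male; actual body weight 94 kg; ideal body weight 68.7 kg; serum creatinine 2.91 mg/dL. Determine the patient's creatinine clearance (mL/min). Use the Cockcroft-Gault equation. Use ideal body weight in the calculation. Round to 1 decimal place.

30.5 mL/min

CrCl = (140 − 47) × 68.7 / (72 × 2.91) = 6389.1 / 209.52 ≈ 30.5 mL/min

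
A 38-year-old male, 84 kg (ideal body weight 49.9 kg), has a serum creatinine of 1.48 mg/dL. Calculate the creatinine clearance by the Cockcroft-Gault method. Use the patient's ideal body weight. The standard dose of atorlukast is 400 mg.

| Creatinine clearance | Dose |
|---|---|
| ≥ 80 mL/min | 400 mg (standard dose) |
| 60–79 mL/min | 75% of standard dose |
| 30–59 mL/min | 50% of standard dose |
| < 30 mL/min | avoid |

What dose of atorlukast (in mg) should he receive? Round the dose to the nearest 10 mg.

200 mg

CrCl = (140 − 38) × 49.9 / (72 × 1.48) = 5089.8 / 106.56 ≈ 47.8 mL/min
CrCl ≈ 48 mL/min → bracket 30–59 mL/min.
50% of 400 mg = 200 mg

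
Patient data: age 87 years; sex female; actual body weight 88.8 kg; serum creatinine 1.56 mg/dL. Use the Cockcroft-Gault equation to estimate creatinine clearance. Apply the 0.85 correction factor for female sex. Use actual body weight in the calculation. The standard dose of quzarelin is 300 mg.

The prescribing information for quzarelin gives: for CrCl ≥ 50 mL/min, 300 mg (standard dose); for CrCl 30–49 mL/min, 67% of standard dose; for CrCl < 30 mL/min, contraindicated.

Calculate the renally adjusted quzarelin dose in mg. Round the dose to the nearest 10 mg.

200 mg

CrCl = (140 − 87) × 88.8 / (72 × 1.56) × 0.85 = 4706.4 / 112.32 × 0.85 ≈ 35.6 mL/min
CrCl ≈ 36 mL/min → bracket 30–49 mL/min.
67% of 300 mg = 201 mg → 200 mg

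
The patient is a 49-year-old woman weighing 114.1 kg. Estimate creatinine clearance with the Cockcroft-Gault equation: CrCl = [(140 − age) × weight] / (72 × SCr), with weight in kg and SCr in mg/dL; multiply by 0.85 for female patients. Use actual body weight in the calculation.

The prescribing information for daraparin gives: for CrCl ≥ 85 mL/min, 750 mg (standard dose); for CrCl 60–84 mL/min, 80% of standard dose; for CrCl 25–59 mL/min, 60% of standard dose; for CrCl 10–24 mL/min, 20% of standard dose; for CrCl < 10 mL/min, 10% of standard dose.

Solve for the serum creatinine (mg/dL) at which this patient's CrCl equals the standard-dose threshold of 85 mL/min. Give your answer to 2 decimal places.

1.44 mg/dL

Standard dose requires CrCl ≥ 85 mL/min.
Set (140 − 49) × 114.1 × 0.85 / (72 × SCr) = 85
SCr = (140 − 49) × 114.1 × 0.85 / (72 × 85) = 1.442 mg/dL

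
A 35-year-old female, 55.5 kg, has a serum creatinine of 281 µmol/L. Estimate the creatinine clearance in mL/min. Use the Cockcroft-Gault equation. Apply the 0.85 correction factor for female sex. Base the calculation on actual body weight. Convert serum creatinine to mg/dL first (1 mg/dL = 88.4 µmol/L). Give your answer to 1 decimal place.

SCr = 281 / 88.4 = 3.179 mg/dL
CrCl = (140 − 35) × 55.5 / (72 × 3.179) × 0.85 = 5827.5 / 228.89 × 0.85 ≈ 21.6 mL/min

21.6 mL/min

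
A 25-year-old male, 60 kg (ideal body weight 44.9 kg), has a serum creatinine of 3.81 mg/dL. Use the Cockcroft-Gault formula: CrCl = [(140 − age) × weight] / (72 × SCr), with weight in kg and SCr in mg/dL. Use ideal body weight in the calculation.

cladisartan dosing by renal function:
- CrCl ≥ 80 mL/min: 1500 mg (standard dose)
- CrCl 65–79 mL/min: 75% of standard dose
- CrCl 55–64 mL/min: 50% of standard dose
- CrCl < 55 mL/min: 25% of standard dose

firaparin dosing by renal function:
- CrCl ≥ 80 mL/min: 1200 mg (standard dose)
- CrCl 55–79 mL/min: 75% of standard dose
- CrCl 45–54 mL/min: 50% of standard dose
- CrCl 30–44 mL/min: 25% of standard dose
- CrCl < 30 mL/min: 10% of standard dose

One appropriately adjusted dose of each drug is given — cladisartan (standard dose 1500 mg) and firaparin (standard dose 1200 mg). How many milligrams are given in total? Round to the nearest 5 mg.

CrCl = (140 − 25) × 44.9 / (72 × 3.81) = 5163.5 / 274.32 ≈ 18.8 mL/min
CrCl ≈ 19 mL/min.
cladisartan: < 55 mL/min → 25% of 1500 mg = 375 mg.
firaparin: < 30 mL/min → 10% of 1200 mg = 120 mg.
Total = 375 + 120 = 495 mg.

495 mg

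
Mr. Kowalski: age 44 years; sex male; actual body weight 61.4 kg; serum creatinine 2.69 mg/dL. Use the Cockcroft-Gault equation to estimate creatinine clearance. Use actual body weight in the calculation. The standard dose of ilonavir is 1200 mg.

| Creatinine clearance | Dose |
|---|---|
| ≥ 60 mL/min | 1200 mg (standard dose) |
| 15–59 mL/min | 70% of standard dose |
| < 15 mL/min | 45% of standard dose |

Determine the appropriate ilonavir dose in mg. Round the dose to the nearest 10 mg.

840 mg

CrCl = (140 − 44) × 61.4 / (72 × 2.69) = 5894.4 / 193.68 ≈ 30.4 mL/min
CrCl ≈ 30 mL/min → bracket 15–59 mL/min.
70% of 1200 mg = 840 mg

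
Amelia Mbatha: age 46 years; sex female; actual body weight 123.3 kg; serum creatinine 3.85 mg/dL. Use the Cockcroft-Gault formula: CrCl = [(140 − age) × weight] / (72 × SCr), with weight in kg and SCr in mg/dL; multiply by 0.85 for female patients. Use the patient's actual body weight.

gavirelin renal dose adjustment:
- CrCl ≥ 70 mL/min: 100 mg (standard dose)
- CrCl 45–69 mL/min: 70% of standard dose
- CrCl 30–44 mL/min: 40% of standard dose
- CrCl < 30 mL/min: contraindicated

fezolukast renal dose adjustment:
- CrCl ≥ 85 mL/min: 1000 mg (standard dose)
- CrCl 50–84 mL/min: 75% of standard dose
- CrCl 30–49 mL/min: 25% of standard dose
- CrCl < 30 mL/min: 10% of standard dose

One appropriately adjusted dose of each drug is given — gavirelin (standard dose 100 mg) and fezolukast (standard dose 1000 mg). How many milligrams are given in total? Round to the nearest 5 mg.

CrCl = (140 − 46) × 123.3 / (72 × 3.85) × 0.85 = 11590.2 / 277.20 × 0.85 ≈ 35.5 mL/min
CrCl ≈ 36 mL/min.
gavirelin: 30–44 mL/min → 40% of 100 mg = 40 mg.
fezolukast: 30–49 mL/min → 25% of 1000 mg = 250 mg.
Total = 40 + 250 = 290 mg.

290 mg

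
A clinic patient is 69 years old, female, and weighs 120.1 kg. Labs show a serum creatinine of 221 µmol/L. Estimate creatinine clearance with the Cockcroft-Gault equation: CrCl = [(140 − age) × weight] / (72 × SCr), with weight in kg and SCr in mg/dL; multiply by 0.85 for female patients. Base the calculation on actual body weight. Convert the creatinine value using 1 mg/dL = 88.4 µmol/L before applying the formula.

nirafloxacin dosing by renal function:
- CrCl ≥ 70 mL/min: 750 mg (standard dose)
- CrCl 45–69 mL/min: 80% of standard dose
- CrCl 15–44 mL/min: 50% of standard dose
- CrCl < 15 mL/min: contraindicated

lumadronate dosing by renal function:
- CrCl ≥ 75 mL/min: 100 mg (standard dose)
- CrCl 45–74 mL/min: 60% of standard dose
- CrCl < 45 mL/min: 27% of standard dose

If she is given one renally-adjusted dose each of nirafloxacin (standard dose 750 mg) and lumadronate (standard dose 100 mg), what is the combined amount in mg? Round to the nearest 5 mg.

SCr = 221 / 88.4 = 2.5 mg/dL
CrCl = (140 − 69) × 120.1 / (72 × 2.5) × 0.85 = 8527.1 / 180.00 × 0.85 ≈ 40.3 mL/min
CrCl ≈ 40 mL/min.
nirafloxacin: 15–44 mL/min → 50% of 750 mg = 375 mg.
lumadronate: < 45 mL/min → 27% of 100 mg = 27 mg.
Total = 375 + 27 = 402 mg.

400 mg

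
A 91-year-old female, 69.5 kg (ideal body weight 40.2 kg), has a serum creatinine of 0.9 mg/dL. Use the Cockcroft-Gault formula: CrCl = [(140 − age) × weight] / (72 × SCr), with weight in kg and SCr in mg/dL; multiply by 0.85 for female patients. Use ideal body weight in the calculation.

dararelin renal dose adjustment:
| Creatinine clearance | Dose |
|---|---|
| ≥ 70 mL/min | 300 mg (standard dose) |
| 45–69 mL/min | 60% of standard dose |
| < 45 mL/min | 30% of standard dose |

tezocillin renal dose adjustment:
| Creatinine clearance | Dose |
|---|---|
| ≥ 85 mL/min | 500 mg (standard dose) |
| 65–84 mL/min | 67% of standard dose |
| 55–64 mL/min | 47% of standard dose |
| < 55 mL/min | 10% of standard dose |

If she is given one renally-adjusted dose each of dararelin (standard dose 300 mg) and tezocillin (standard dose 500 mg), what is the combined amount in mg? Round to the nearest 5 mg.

CrCl = (140 − 91) × 40.2 / (72 × 0.9) × 0.85 = 1969.8 / 64.80 × 0.85 ≈ 25.8 mL/min
CrCl ≈ 26 mL/min.
dararelin: < 45 mL/min → 30% of 300 mg = 90 mg.
tezocillin: < 55 mL/min → 10% of 500 mg = 50 mg.
Total = 90 + 50 = 140 mg.

140 mg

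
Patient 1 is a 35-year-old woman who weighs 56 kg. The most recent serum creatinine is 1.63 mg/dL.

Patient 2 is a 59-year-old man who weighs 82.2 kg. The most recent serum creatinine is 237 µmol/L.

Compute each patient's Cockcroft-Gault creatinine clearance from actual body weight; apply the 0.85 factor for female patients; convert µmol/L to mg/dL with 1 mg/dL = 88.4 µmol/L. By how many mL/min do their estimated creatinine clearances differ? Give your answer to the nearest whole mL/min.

Patient 1: CrCl = (140 − 35) × 56 / (72 × 1.63) × 0.85 = 5880.0 / 117.36 × 0.85 ≈ 42.6 mL/min
Patient 2: SCr = 237 / 88.4 = 2.681 mg/dL
Patient 2: CrCl = (140 − 59) × 82.2 / (72 × 2.681) = 6658.2 / 193.03 ≈ 34.5 mL/min
|42.6 − 34.5| = 8.1 mL/min

8 mL/min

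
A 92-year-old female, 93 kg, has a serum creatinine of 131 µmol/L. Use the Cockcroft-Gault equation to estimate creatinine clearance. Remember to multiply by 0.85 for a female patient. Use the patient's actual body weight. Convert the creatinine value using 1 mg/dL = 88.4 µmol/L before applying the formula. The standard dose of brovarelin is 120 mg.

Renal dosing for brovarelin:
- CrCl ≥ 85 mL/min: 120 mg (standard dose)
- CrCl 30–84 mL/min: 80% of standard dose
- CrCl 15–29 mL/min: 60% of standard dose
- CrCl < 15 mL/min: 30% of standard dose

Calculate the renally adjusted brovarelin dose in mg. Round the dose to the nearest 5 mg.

SCr = 131 / 88.4 = 1.482 mg/dL
CrCl = (140 − 92) × 93 / (72 × 1.482) × 0.85 = 4464.0 / 106.70 × 0.85 ≈ 35.6 mL/min
CrCl ≈ 36 mL/min → bracket 30–84 mL/min.
80% of 120 mg = 96 mg → 95 mg

95 mg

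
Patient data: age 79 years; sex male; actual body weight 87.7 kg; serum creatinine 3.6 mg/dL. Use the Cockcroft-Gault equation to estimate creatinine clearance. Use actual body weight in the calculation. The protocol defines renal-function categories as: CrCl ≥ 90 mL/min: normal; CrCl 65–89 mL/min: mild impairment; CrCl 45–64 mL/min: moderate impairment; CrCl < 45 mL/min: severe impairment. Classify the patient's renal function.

CrCl = (140 − 79) × 87.7 / (72 × 3.6) = 5349.7 / 259.20 ≈ 20.6 mL/min
21 mL/min falls in the 'severe impairment' range.

severe impairment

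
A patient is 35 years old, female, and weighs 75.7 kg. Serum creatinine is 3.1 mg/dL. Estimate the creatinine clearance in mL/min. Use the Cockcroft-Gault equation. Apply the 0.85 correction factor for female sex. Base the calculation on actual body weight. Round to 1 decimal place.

30.3 mL/min

CrCl = (140 − 35) × 75.7 / (72 × 3.1) × 0.85 = 7948.5 / 223.20 × 0.85 ≈ 30.3 mL/min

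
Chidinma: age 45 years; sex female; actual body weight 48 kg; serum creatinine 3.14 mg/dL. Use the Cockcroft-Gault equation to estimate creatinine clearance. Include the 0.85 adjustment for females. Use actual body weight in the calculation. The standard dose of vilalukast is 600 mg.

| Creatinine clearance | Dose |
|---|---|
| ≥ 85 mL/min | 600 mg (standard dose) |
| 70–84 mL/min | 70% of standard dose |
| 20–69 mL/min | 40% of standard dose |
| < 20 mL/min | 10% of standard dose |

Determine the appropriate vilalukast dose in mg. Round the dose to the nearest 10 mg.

60 mg

CrCl = (140 − 45) × 48 / (72 × 3.14) × 0.85 = 4560.0 / 226.08 × 0.85 ≈ 17.1 mL/min
CrCl ≈ 17 mL/min → bracket < 20 mL/min.
10% of 600 mg = 60 mg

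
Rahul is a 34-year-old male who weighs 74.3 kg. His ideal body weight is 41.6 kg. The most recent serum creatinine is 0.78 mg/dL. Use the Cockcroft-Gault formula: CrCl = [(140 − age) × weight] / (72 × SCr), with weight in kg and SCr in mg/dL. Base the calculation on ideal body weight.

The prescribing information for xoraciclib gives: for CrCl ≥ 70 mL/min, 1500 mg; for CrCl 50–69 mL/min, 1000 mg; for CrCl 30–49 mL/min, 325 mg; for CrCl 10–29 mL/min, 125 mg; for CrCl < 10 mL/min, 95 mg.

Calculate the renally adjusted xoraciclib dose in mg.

1500 mg

CrCl = (140 − 34) × 41.6 / (72 × 0.78) = 4409.6 / 56.16 ≈ 78.5 mL/min
CrCl ≈ 79 mL/min → bracket ≥ 70 mL/min.
Dose for this bracket: 1500 mg.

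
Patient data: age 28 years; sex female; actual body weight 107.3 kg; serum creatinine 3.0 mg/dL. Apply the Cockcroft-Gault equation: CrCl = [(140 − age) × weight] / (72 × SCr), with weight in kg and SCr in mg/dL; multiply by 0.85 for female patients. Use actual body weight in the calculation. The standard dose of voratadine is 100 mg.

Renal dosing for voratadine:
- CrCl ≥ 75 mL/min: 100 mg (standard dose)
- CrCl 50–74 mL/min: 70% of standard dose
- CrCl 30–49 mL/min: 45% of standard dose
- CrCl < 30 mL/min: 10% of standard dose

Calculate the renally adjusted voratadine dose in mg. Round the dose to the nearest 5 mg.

CrCl = (140 − 28) × 107.3 / (72 × 3) × 0.85 = 12017.6 / 216.00 × 0.85 ≈ 47.3 mL/min
CrCl ≈ 47 mL/min → bracket 30–49 mL/min.
45% of 100 mg = 45 mg

45 mg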